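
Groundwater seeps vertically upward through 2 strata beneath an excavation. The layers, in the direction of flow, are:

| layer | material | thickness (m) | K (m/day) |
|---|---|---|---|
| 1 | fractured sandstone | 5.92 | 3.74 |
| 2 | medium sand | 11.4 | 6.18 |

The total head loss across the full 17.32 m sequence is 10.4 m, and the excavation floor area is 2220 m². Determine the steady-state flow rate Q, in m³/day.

6740

Flow is perpendicular to layering, so the layers act in series and the equivalent K is the thickness-weighted harmonic mean.
Total thickness L = 5.92 + 11.4 = 17.32 m.
Σ(b_i/K_i) = 5.92/3.74 + 11.4/6.18 = 3.428 d.
K_eq = L / Σ(b_i/K_i) = 17.32 / 3.428 = 5.053 m/day.
Q = K_eq · A · (Δh/L) = 5.053 × 2220 × (10.4/17.32) = 6736 m³/day.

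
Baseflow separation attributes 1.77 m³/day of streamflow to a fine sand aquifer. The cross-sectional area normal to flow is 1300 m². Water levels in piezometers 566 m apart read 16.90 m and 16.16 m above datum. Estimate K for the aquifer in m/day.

1.04

Hydraulic gradient i = (16.90 − 16.16) / 566 = 0.74 / 566 = 0.001307.
From Q = K·A·i, K = Q / (A·i) = 1.77 / (1300 × 0.001307) = 1.041 m/day.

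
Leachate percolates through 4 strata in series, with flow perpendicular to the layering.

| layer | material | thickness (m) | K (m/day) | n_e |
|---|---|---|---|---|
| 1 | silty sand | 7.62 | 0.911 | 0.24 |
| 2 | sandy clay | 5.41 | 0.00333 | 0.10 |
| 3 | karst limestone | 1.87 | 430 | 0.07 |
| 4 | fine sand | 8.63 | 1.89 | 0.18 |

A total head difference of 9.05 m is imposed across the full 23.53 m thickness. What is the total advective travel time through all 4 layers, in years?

2.01

With flow normal to the layers, continuity requires the same specific discharge q through every layer.
Σ(b_i/K_i) = 7.62/0.911 + 5.41/0.00333 + 1.87/430 + 8.63/1.89 = 1638 d.
q = Δh / Σ(b_i/K_i) = 9.05 / 1638 = 0.005527 m/day.
In each layer the seepage velocity is v_i = q/n_i, so the layer transit time is t_i = b_i·n_i / q:
  layer 1 (silty sand): t_1 = 7.62 × 0.24 / 0.005527 = 330.9 d
  layer 2 (sandy clay): t_2 = 5.41 × 0.10 / 0.005527 = 97.89 d
  layer 3 (karst limestone): t_3 = 1.87 × 0.07 / 0.005527 = 23.69 d
  layer 4 (fine sand): t_4 = 8.63 × 0.18 / 0.005527 = 281.1 d
Total t = Σ t_i = 733.6 days = 2.008 years.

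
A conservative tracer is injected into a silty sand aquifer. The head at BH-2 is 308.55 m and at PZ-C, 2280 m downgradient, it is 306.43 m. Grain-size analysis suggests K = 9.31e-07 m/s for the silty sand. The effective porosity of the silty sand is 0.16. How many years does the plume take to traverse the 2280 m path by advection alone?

13400

Convert K: 9.31e-07 m/s × 86400 = 0.08044 m/day.
Hydraulic gradient i = (308.55 − 306.43) / 2280 = 2.12 / 2280 = 0.0009298.
Darcy flux q = K · i = 0.08044 × 0.0009298 = 7.479e-05 m/day.
Seepage velocity v = q / n_e = 7.479e-05 / 0.16 = 0.0004675 m/day.
Travel time t = L / v = 2280 / 0.0004675 = 4.877e+06 days = 13354 years.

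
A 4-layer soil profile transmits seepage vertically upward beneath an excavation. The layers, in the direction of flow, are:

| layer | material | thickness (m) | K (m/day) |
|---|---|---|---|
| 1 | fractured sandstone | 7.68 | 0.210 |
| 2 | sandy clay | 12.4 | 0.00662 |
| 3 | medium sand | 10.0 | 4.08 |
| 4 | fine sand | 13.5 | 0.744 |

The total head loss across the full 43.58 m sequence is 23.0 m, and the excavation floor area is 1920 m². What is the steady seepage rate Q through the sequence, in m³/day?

Flow is perpendicular to layering, so the layers act in series and the equivalent K is the thickness-weighted harmonic mean.
Total thickness L = 7.68 + 12.4 + 10.0 + 13.5 = 43.58 m.
Σ(b_i/K_i) = 7.68/0.210 + 12.4/0.00662 + 10.0/4.08 + 13.5/0.744 = 1930 d.
K_eq = L / Σ(b_i/K_i) = 43.58 / 1930 = 0.02258 m/day.
Q = K_eq · A · (Δh/L) = 0.02258 × 1920 × (23.0/43.58) = 22.88 m³/day.

22.9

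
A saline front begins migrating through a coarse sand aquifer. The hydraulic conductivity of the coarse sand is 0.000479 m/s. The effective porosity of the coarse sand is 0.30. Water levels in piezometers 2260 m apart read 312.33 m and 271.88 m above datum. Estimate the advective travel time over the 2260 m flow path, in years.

2.51

Convert K: 0.000479 m/s × 86400 = 41.39 m/day.
Hydraulic gradient i = (312.33 − 271.88) / 2260 = 40.45 / 2260 = 0.01790.
Darcy flux q = K · i = 41.39 × 0.01790 = 0.7407 m/day.
Seepage velocity v = q / n_e = 0.7407 / 0.30 = 2.469 m/day.
Travel time t = L / v = 2260 / 2.469 = 915.3 days = 2.506 years.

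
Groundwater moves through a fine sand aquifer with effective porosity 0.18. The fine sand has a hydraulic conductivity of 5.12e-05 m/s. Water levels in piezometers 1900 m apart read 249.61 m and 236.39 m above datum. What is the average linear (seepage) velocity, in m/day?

0.171

Convert K: 5.12e-05 m/s × 86400 = 4.424 m/day.
Hydraulic gradient i = (249.61 − 236.39) / 1900 = 13.22 / 1900 = 0.006958.
Darcy flux q = K · i = 4.424 × 0.006958 = 0.03078 m/day.
Seepage velocity v = q / n_e = 0.03078 / 0.18 = 0.1710 m/day.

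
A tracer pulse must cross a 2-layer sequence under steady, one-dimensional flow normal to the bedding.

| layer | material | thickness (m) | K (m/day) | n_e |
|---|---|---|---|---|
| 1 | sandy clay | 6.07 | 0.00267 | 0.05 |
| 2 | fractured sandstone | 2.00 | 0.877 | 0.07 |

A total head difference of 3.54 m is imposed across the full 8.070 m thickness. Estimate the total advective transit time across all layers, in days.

With flow normal to the layers, continuity requires the same specific discharge q through every layer.
Σ(b_i/K_i) = 6.07/0.00267 + 2.00/0.877 = 2276 d.
q = Δh / Σ(b_i/K_i) = 3.54 / 2276 = 0.001556 m/day.
In each layer the seepage velocity is v_i = q/n_i, so the layer transit time is t_i = b_i·n_i / q:
  layer 1 (sandy clay): t_1 = 6.07 × 0.05 / 0.001556 = 195.1 d
  layer 2 (fractured sandstone): t_2 = 2.00 × 0.07 / 0.001556 = 90.00 d
Total t = Σ t_i = 285.1 days.

285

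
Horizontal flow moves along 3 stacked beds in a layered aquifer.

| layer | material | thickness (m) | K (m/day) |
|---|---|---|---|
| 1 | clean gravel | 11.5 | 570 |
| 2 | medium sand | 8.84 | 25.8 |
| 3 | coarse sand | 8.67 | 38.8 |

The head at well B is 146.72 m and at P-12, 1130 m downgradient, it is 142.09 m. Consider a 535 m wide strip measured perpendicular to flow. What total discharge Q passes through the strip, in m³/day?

15600

Flow is parallel to layering, so each bed carries its own Darcy discharge and the transmissivities add.
Σ(K_i·b_i) = 570×11.5 + 25.8×8.84 + 38.8×8.67 = 7119 m²/day.
Hydraulic gradient i = (146.72 − 142.09) / 1130 = 4.63 / 1130 = 0.004097.
Q = Σ(K_i·b_i) · W · i = 7119 × 535 × 0.004097 = 15606 m³/day.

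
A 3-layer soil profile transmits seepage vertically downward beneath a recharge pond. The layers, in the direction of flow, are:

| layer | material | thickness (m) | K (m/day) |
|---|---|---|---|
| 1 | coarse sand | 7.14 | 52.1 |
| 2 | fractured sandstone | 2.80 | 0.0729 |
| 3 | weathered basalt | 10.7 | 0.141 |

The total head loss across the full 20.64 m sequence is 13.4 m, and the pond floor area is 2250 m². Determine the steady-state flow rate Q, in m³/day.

Flow is perpendicular to layering, so the layers act in series and the equivalent K is the thickness-weighted harmonic mean.
Total thickness L = 7.14 + 2.80 + 10.7 = 20.64 m.
Σ(b_i/K_i) = 7.14/52.1 + 2.80/0.0729 + 10.7/0.141 = 114.4 d.
K_eq = L / Σ(b_i/K_i) = 20.64 / 114.4 = 0.1804 m/day.
Q = K_eq · A · (Δh/L) = 0.1804 × 2250 × (13.4/20.64) = 263.5 m³/day.

263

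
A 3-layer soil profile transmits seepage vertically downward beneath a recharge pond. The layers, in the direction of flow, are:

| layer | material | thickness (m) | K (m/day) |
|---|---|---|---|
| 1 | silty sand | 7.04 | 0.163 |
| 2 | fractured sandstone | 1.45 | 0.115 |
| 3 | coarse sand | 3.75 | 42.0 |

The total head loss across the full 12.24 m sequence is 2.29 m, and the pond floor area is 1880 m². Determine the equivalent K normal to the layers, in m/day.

Flow is perpendicular to layering, so the layers act in series and the equivalent K is the thickness-weighted harmonic mean.
Total thickness L = 7.04 + 1.45 + 3.75 = 12.24 m.
Σ(b_i/K_i) = 7.04/0.163 + 1.45/0.115 + 3.75/42.0 = 55.89 d.
K_eq = L / Σ(b_i/K_i) = 12.24 / 55.89 = 0.2190 m/day.

0.219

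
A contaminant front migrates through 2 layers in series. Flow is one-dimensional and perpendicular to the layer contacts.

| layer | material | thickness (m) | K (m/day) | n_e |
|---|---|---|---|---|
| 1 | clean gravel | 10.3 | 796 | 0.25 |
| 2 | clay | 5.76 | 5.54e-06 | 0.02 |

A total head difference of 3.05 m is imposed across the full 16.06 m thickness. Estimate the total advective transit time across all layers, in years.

With flow normal to the layers, continuity requires the same specific discharge q through every layer.
Σ(b_i/K_i) = 10.3/796 + 5.76/5.54e-06 = 1.040e+06 d.
q = Δh / Σ(b_i/K_i) = 3.05 / 1.040e+06 = 2.934e-06 m/day.
In each layer the seepage velocity is v_i = q/n_i, so the layer transit time is t_i = b_i·n_i / q:
  layer 1 (clean gravel): t_1 = 10.3 × 0.25 / 2.934e-06 = 8.778e+05 d
  layer 2 (clay): t_2 = 5.76 × 0.02 / 2.934e-06 = 39270 d
Total t = Σ t_i = 9.171e+05 days = 2511 years.

2510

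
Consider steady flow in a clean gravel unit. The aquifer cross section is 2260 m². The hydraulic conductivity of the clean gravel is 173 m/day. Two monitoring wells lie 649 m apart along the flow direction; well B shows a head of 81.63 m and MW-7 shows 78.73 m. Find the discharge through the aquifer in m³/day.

1750

Hydraulic gradient i = (81.63 − 78.73) / 649 = 2.9 / 649 = 0.004468.
Darcy's law: Q = K · A · i = 173.0 × 2260 × 0.004468 = 1747 m³/day.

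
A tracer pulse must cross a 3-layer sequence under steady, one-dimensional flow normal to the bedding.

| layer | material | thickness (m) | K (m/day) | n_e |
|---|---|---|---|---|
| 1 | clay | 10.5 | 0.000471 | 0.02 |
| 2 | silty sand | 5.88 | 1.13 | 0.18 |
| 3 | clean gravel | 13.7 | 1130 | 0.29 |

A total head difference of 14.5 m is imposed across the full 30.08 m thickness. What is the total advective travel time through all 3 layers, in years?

With flow normal to the layers, continuity requires the same specific discharge q through every layer.
Σ(b_i/K_i) = 10.5/0.000471 + 5.88/1.13 + 13.7/1130 = 22298 d.
q = Δh / Σ(b_i/K_i) = 14.5 / 22298 = 0.0006503 m/day.
In each layer the seepage velocity is v_i = q/n_i, so the layer transit time is t_i = b_i·n_i / q:
  layer 1 (clay): t_1 = 10.5 × 0.02 / 0.0006503 = 322.9 d
  layer 2 (silty sand): t_2 = 5.88 × 0.18 / 0.0006503 = 1628 d
  layer 3 (clean gravel): t_3 = 13.7 × 0.29 / 0.0006503 = 6110 d
Total t = Σ t_i = 8060 days = 22.07 years.

22.1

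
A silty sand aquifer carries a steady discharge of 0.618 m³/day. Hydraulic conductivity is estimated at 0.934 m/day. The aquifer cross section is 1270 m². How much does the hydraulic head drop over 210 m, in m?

0.109

From Q = K·A·i, i = Q / (K·A) = 0.618 / (0.9340 × 1270) = 0.0005210.
Head loss Δh = i · L = 0.0005210 × 210 = 0.1094 m.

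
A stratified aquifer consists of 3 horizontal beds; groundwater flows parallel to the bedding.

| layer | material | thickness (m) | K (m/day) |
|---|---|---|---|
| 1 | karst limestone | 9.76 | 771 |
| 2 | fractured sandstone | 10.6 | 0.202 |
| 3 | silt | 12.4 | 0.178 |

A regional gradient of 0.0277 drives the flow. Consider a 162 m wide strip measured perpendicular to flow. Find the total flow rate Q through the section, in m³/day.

33800

Flow is parallel to layering, so each bed carries its own Darcy discharge and the transmissivities add.
Σ(K_i·b_i) = 771×9.76 + 0.202×10.6 + 0.178×12.4 = 7529 m²/day.
Hydraulic gradient i = 0.0277.
Q = Σ(K_i·b_i) · W · i = 7529 × 162 × 0.02770 = 33787 m³/day.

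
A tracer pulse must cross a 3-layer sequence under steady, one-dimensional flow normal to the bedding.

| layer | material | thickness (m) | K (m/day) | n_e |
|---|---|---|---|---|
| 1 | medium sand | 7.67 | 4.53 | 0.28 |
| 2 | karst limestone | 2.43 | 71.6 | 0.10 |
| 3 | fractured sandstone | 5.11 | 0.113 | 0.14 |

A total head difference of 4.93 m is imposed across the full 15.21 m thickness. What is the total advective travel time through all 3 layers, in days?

29.6

With flow normal to the layers, continuity requires the same specific discharge q through every layer.
Σ(b_i/K_i) = 7.67/4.53 + 2.43/71.6 + 5.11/0.113 = 46.95 d.
q = Δh / Σ(b_i/K_i) = 4.93 / 46.95 = 0.1050 m/day.
In each layer the seepage velocity is v_i = q/n_i, so the layer transit time is t_i = b_i·n_i / q:
  layer 1 (medium sand): t_1 = 7.67 × 0.28 / 0.1050 = 20.45 d
  layer 2 (karst limestone): t_2 = 2.43 × 0.10 / 0.1050 = 2.314 d
  layer 3 (fractured sandstone): t_3 = 5.11 × 0.14 / 0.1050 = 6.813 d
Total t = Σ t_i = 29.58 days.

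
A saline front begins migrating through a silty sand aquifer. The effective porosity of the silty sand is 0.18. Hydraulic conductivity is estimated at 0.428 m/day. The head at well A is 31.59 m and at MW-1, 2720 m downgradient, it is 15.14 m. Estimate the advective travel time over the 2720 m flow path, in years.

Hydraulic gradient i = (31.59 − 15.14) / 2720 = 16.45 / 2720 = 0.006048.
Darcy flux q = K · i = 0.4280 × 0.006048 = 0.002588 m/day.
Seepage velocity v = q / n_e = 0.002588 / 0.18 = 0.01438 m/day.
Travel time t = L / v = 2720 / 0.01438 = 1.891e+05 days = 517.9 years.

518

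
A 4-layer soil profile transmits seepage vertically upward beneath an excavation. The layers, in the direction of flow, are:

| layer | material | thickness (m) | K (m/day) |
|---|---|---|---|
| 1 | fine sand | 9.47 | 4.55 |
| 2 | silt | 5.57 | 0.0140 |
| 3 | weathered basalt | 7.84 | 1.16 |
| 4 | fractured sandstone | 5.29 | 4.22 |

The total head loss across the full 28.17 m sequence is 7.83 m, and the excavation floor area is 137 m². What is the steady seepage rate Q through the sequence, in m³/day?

Flow is perpendicular to layering, so the layers act in series and the equivalent K is the thickness-weighted harmonic mean.
Total thickness L = 9.47 + 5.57 + 7.84 + 5.29 = 28.17 m.
Σ(b_i/K_i) = 9.47/4.55 + 5.57/0.0140 + 7.84/1.16 + 5.29/4.22 = 408.0 d.
K_eq = L / Σ(b_i/K_i) = 28.17 / 408.0 = 0.06905 m/day.
Q = K_eq · A · (Δh/L) = 0.06905 × 137 × (7.83/28.17) = 2.630 m³/day.

2.63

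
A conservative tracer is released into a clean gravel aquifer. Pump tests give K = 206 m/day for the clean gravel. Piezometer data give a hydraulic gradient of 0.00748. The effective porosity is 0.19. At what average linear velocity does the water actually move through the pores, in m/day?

Hydraulic gradient i = 0.00748.
Darcy flux q = K · i = 206.0 × 0.007480 = 1.541 m/day.
Seepage velocity v = q / n_e = 1.541 / 0.19 = 8.110 m/day.

8.11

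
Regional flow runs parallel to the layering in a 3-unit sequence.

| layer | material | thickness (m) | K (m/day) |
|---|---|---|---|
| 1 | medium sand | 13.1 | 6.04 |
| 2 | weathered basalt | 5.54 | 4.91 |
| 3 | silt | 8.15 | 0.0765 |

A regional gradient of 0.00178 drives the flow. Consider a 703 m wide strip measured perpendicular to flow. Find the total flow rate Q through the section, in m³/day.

134

Flow is parallel to layering, so each bed carries its own Darcy discharge and the transmissivities add.
Σ(K_i·b_i) = 6.04×13.1 + 4.91×5.54 + 0.0765×8.15 = 106.9 m²/day.
Hydraulic gradient i = 0.00178.
Q = Σ(K_i·b_i) · W · i = 106.9 × 703 × 0.001780 = 133.8 m³/day.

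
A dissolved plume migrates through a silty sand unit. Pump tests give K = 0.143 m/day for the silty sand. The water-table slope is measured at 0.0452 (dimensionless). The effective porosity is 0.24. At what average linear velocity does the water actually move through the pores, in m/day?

0.0269

Hydraulic gradient i = 0.0452.
Darcy flux q = K · i = 0.1430 × 0.04520 = 0.006464 m/day.
Seepage velocity v = q / n_e = 0.006464 / 0.24 = 0.02693 m/day.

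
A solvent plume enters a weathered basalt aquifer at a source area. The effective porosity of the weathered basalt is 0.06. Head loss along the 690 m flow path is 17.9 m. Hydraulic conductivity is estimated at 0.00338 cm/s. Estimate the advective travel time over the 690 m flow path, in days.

546

Convert K: 0.00338 cm/s × 864 = 2.920 m/day.
Hydraulic gradient i = Δh / L = 17.9 / 690 = 0.02594.
Darcy flux q = K · i = 2.920 × 0.02594 = 0.07576 m/day.
Seepage velocity v = q / n_e = 0.07576 / 0.06 = 1.263 m/day.
Travel time t = L / v = 690 / 1.263 = 546.5 days.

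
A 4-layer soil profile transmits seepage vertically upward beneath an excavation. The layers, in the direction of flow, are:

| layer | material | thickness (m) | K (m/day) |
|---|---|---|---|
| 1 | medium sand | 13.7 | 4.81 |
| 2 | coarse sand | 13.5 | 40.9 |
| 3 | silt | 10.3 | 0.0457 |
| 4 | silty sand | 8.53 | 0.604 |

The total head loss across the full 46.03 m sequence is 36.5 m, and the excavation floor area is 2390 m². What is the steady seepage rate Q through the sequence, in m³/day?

Flow is perpendicular to layering, so the layers act in series and the equivalent K is the thickness-weighted harmonic mean.
Total thickness L = 13.7 + 13.5 + 10.3 + 8.53 = 46.03 m.
Σ(b_i/K_i) = 13.7/4.81 + 13.5/40.9 + 10.3/0.0457 + 8.53/0.604 = 242.7 d.
K_eq = L / Σ(b_i/K_i) = 46.03 / 242.7 = 0.1897 m/day.
Q = K_eq · A · (Δh/L) = 0.1897 × 2390 × (36.5/46.03) = 359.5 m³/day.

359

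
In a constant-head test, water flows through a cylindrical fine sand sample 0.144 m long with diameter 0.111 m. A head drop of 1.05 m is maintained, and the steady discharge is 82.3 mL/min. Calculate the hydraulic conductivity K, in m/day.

Cross-sectional area A = π·(d/2)² = π × (0.111/2)² = 0.009677 m².
Convert discharge: 82.3 mL/min = 1.372e-06 m³/s.
Darcy's law rearranged: K = Q·L / (A·Δh) = 1.372e-06 × 0.144 / (0.009677 × 1.05) = 1.944e-05 m/s = 1.680 m/day.

1.68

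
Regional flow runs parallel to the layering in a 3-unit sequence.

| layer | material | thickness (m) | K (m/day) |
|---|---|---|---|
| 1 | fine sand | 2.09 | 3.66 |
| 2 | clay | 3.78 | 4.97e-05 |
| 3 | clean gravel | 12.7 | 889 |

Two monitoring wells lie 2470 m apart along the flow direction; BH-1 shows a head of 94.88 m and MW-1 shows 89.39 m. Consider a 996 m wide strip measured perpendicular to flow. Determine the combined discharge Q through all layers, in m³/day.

25000

Flow is parallel to layering, so each bed carries its own Darcy discharge and the transmissivities add.
Σ(K_i·b_i) = 3.66×2.09 + 4.97e-05×3.78 + 889×12.7 = 11298 m²/day.
Hydraulic gradient i = (94.88 − 89.39) / 2470 = 5.49 / 2470 = 0.002223.
Q = Σ(K_i·b_i) · W · i = 11298 × 996 × 0.002223 = 25011 m³/day.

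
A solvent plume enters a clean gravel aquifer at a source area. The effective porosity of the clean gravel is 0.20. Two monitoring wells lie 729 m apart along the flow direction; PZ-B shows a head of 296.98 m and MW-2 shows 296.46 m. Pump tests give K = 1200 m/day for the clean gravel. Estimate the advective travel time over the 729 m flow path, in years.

0.466

Hydraulic gradient i = (296.98 − 296.46) / 729 = 0.52 / 729 = 0.0007133.
Darcy flux q = K · i = 1200 × 0.0007133 = 0.8560 m/day.
Seepage velocity v = q / n_e = 0.8560 / 0.20 = 4.280 m/day.
Travel time t = L / v = 729 / 4.280 = 170.3 days = 0.4663 years.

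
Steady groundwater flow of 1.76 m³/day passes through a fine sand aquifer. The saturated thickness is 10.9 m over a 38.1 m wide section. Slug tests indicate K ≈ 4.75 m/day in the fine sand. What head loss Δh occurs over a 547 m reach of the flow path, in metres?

Cross-sectional area A = 38.1 × 10.9 = 415.3 m².
From Q = K·A·i, i = Q / (K·A) = 1.76 / (4.750 × 415.3) = 0.0008922.
Head loss Δh = i · L = 0.0008922 × 547 = 0.4880 m.

0.488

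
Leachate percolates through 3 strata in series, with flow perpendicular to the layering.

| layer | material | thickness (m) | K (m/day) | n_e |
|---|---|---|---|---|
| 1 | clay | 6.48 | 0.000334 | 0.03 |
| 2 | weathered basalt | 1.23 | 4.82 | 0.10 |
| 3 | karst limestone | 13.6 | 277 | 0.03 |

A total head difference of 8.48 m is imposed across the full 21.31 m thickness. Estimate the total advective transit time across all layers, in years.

4.54

With flow normal to the layers, continuity requires the same specific discharge q through every layer.
Σ(b_i/K_i) = 6.48/0.000334 + 1.23/4.82 + 13.6/277 = 19402 d.
q = Δh / Σ(b_i/K_i) = 8.48 / 19402 = 0.0004371 m/day.
In each layer the seepage velocity is v_i = q/n_i, so the layer transit time is t_i = b_i·n_i / q:
  layer 1 (clay): t_1 = 6.48 × 0.03 / 0.0004371 = 444.8 d
  layer 2 (weathered basalt): t_2 = 1.23 × 0.10 / 0.0004371 = 281.4 d
  layer 3 (karst limestone): t_3 = 13.6 × 0.03 / 0.0004371 = 933.5 d
Total t = Σ t_i = 1660 days = 4.544 years.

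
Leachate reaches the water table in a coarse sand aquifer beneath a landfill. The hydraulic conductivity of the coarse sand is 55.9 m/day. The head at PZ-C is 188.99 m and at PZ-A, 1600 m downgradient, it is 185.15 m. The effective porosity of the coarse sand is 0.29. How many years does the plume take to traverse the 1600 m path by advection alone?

9.47

Hydraulic gradient i = (188.99 − 185.15) / 1600 = 3.84 / 1600 = 0.002400.
Darcy flux q = K · i = 55.90 × 0.002400 = 0.1342 m/day.
Seepage velocity v = q / n_e = 0.1342 / 0.29 = 0.4626 m/day.
Travel time t = L / v = 1600 / 0.4626 = 3459 days = 9.469 years.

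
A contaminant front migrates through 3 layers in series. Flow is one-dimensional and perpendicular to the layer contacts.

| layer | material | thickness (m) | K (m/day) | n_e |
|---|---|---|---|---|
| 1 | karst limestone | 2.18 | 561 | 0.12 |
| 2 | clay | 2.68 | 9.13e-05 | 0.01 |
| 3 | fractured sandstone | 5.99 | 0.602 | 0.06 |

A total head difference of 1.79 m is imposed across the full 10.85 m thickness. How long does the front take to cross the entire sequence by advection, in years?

29.1

With flow normal to the layers, continuity requires the same specific discharge q through every layer.
Σ(b_i/K_i) = 2.18/561 + 2.68/9.13e-05 + 5.99/0.602 = 29364 d.
q = Δh / Σ(b_i/K_i) = 1.79 / 29364 = 6.096e-05 m/day.
In each layer the seepage velocity is v_i = q/n_i, so the layer transit time is t_i = b_i·n_i / q:
  layer 1 (karst limestone): t_1 = 2.18 × 0.12 / 6.096e-05 = 4291 d
  layer 2 (clay): t_2 = 2.68 × 0.01 / 6.096e-05 = 439.6 d
  layer 3 (fractured sandstone): t_3 = 5.99 × 0.06 / 6.096e-05 = 5896 d
Total t = Σ t_i = 10627 days = 29.09 years.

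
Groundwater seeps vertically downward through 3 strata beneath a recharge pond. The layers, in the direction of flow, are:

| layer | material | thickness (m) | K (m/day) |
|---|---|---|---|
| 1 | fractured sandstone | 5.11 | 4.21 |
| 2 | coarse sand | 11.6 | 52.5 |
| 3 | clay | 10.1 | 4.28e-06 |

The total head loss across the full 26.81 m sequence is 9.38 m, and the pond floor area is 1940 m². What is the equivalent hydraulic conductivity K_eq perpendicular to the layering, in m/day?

Flow is perpendicular to layering, so the layers act in series and the equivalent K is the thickness-weighted harmonic mean.
Total thickness L = 5.11 + 11.6 + 10.1 = 26.81 m.
Σ(b_i/K_i) = 5.11/4.21 + 11.6/52.5 + 10.1/4.28e-06 = 2.360e+06 d.
K_eq = L / Σ(b_i/K_i) = 26.81 / 2.360e+06 = 1.136e-05 m/day.

1.14e-05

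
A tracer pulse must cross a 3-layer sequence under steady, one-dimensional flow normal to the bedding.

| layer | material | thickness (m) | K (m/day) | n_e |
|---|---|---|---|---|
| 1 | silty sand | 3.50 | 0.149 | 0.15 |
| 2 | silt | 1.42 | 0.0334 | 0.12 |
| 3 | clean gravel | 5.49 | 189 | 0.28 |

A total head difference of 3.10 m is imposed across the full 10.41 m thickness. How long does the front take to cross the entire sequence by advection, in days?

With flow normal to the layers, continuity requires the same specific discharge q through every layer.
Σ(b_i/K_i) = 3.50/0.149 + 1.42/0.0334 + 5.49/189 = 66.03 d.
q = Δh / Σ(b_i/K_i) = 3.10 / 66.03 = 0.04695 m/day.
In each layer the seepage velocity is v_i = q/n_i, so the layer transit time is t_i = b_i·n_i / q:
  layer 1 (silty sand): t_1 = 3.50 × 0.15 / 0.04695 = 11.18 d
  layer 2 (silt): t_2 = 1.42 × 0.12 / 0.04695 = 3.630 d
  layer 3 (clean gravel): t_3 = 5.49 × 0.28 / 0.04695 = 32.74 d
Total t = Σ t_i = 47.56 days.

47.6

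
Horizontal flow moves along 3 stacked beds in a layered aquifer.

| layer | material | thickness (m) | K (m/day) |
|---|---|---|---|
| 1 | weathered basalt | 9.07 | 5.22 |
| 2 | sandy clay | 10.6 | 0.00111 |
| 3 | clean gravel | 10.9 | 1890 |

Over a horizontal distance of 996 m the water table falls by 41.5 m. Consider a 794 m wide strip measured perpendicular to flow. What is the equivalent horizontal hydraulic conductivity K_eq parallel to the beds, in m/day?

675

Flow is parallel to layering, so each bed carries its own Darcy discharge and the transmissivities add.
Σ(K_i·b_i) = 5.22×9.07 + 0.00111×10.6 + 1890×10.9 = 20648 m²/day.
Total thickness b = 30.57 m, so K_eq = Σ(K_i·b_i)/b = 675.4 m/day.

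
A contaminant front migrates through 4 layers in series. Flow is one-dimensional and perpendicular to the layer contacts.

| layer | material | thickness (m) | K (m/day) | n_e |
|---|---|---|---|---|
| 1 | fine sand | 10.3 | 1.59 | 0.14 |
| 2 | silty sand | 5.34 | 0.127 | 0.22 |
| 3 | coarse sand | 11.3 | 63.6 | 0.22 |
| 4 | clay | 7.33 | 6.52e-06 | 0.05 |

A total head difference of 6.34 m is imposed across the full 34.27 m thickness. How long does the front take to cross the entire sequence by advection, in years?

With flow normal to the layers, continuity requires the same specific discharge q through every layer.
Σ(b_i/K_i) = 10.3/1.59 + 5.34/0.127 + 11.3/63.6 + 7.33/6.52e-06 = 1.124e+06 d.
q = Δh / Σ(b_i/K_i) = 6.34 / 1.124e+06 = 5.639e-06 m/day.
In each layer the seepage velocity is v_i = q/n_i, so the layer transit time is t_i = b_i·n_i / q:
  layer 1 (fine sand): t_1 = 10.3 × 0.14 / 5.639e-06 = 2.557e+05 d
  layer 2 (silty sand): t_2 = 5.34 × 0.22 / 5.639e-06 = 2.083e+05 d
  layer 3 (coarse sand): t_3 = 11.3 × 0.22 / 5.639e-06 = 4.408e+05 d
  layer 4 (clay): t_4 = 7.33 × 0.05 / 5.639e-06 = 64992 d
Total t = Σ t_i = 9.699e+05 days = 2655 years.

2660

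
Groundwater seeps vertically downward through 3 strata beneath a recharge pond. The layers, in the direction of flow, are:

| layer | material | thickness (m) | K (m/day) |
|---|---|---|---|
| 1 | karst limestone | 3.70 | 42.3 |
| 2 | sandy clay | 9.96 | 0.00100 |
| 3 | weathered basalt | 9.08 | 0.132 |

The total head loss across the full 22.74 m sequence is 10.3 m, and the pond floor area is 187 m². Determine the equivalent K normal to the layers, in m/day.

0.00227

Flow is perpendicular to layering, so the layers act in series and the equivalent K is the thickness-weighted harmonic mean.
Total thickness L = 3.70 + 9.96 + 9.08 = 22.74 m.
Σ(b_i/K_i) = 3.70/42.3 + 9.96/0.00100 + 9.08/0.132 = 10029 d.
K_eq = L / Σ(b_i/K_i) = 22.74 / 10029 = 0.002267 m/day.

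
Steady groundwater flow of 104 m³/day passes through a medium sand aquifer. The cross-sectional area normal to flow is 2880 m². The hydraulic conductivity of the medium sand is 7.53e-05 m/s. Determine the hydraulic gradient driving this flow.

Convert K: 7.53e-05 m/s × 86400 = 6.506 m/day.
From Q = K·A·i, i = Q / (K·A) = 104 / (6.506 × 2880) = 0.005551.

0.00555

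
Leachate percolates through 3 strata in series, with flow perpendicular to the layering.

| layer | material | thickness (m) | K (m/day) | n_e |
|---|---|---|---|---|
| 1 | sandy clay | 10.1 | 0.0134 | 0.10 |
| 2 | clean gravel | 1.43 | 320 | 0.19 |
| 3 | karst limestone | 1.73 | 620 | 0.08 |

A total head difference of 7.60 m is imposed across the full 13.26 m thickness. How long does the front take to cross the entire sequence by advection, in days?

141

With flow normal to the layers, continuity requires the same specific discharge q through every layer.
Σ(b_i/K_i) = 10.1/0.0134 + 1.43/320 + 1.73/620 = 753.7 d.
q = Δh / Σ(b_i/K_i) = 7.60 / 753.7 = 0.01008 m/day.
In each layer the seepage velocity is v_i = q/n_i, so the layer transit time is t_i = b_i·n_i / q:
  layer 1 (sandy clay): t_1 = 10.1 × 0.10 / 0.01008 = 100.2 d
  layer 2 (clean gravel): t_2 = 1.43 × 0.19 / 0.01008 = 26.95 d
  layer 3 (karst limestone): t_3 = 1.73 × 0.08 / 0.01008 = 13.73 d
Total t = Σ t_i = 140.8 days.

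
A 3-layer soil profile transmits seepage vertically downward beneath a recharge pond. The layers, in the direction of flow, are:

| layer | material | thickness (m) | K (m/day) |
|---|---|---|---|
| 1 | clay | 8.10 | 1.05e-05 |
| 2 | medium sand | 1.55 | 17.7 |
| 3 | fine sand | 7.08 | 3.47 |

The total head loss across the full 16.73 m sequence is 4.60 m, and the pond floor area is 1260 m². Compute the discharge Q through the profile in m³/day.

0.00751

Flow is perpendicular to layering, so the layers act in series and the equivalent K is the thickness-weighted harmonic mean.
Total thickness L = 8.10 + 1.55 + 7.08 = 16.73 m.
Σ(b_i/K_i) = 8.10/1.05e-05 + 1.55/17.7 + 7.08/3.47 = 7.714e+05 d.
K_eq = L / Σ(b_i/K_i) = 16.73 / 7.714e+05 = 2.169e-05 m/day.
Q = K_eq · A · (Δh/L) = 2.169e-05 × 1260 × (4.60/16.73) = 0.007513 m³/day.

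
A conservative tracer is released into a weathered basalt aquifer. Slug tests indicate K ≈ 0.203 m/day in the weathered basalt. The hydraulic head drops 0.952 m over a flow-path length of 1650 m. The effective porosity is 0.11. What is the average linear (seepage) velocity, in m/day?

Hydraulic gradient i = Δh / L = 0.952 / 1650 = 0.0005770.
Darcy flux q = K · i = 0.2030 × 0.0005770 = 0.0001171 m/day.
Seepage velocity v = q / n_e = 0.0001171 / 0.11 = 0.001065 m/day.

0.00106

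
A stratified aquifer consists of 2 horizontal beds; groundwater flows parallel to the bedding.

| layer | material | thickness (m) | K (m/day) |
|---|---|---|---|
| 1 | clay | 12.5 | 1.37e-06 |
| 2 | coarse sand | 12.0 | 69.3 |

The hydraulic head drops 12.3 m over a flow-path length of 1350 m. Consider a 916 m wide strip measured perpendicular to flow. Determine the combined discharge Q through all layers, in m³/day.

Flow is parallel to layering, so each bed carries its own Darcy discharge and the transmissivities add.
Σ(K_i·b_i) = 1.37e-06×12.5 + 69.3×12.0 = 831.6 m²/day.
Hydraulic gradient i = Δh / L = 12.3 / 1350 = 0.009111.
Q = Σ(K_i·b_i) · W · i = 831.6 × 916 × 0.009111 = 6940 m³/day.

6940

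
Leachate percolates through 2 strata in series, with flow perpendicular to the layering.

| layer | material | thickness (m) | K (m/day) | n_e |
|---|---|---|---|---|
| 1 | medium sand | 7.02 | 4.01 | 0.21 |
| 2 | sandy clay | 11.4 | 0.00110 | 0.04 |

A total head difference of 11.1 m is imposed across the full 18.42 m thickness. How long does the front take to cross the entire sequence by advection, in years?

With flow normal to the layers, continuity requires the same specific discharge q through every layer.
Σ(b_i/K_i) = 7.02/4.01 + 11.4/0.00110 = 10365 d.
q = Δh / Σ(b_i/K_i) = 11.1 / 10365 = 0.001071 m/day.
In each layer the seepage velocity is v_i = q/n_i, so the layer transit time is t_i = b_i·n_i / q:
  layer 1 (medium sand): t_1 = 7.02 × 0.21 / 0.001071 = 1377 d
  layer 2 (sandy clay): t_2 = 11.4 × 0.04 / 0.001071 = 425.8 d
Total t = Σ t_i = 1802 days = 4.935 years.

4.93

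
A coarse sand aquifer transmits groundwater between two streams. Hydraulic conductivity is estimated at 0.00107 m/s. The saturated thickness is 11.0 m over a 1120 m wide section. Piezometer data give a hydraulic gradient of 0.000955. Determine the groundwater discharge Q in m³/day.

Convert K: 0.00107 m/s × 86400 = 92.45 m/day.
Cross-sectional area A = 1120 × 11.0 = 12320 m².
Hydraulic gradient i = 0.000955.
Darcy's law: Q = K · A · i = 92.45 × 12320 × 0.0009550 = 1088 m³/day.

1090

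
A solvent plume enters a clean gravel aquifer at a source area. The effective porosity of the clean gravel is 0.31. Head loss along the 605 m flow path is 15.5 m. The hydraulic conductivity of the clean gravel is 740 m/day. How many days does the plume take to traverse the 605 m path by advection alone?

Hydraulic gradient i = Δh / L = 15.5 / 605 = 0.02562.
Darcy flux q = K · i = 740.0 × 0.02562 = 18.96 m/day.
Seepage velocity v = q / n_e = 18.96 / 0.31 = 61.16 m/day.
Travel time t = L / v = 605 / 61.16 = 9.893 days.

9.89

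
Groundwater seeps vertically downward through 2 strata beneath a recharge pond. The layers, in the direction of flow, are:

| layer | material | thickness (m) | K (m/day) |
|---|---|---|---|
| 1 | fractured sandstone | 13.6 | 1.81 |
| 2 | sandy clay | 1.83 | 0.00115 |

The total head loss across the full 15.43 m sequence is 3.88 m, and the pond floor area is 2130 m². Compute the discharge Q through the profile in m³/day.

5.17

Flow is perpendicular to layering, so the layers act in series and the equivalent K is the thickness-weighted harmonic mean.
Total thickness L = 13.6 + 1.83 = 15.43 m.
Σ(b_i/K_i) = 13.6/1.81 + 1.83/0.00115 = 1599 d.
K_eq = L / Σ(b_i/K_i) = 15.43 / 1599 = 0.009651 m/day.
Q = K_eq · A · (Δh/L) = 0.009651 × 2130 × (3.88/15.43) = 5.169 m³/day.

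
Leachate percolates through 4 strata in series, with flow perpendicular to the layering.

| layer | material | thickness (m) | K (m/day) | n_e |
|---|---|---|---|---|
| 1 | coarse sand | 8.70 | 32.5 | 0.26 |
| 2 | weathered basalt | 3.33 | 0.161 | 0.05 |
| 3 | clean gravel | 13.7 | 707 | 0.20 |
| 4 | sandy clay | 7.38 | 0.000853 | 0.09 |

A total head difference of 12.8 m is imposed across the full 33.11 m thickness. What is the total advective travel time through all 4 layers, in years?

With flow normal to the layers, continuity requires the same specific discharge q through every layer.
Σ(b_i/K_i) = 8.70/32.5 + 3.33/0.161 + 13.7/707 + 7.38/0.000853 = 8673 d.
q = Δh / Σ(b_i/K_i) = 12.8 / 8673 = 0.001476 m/day.
In each layer the seepage velocity is v_i = q/n_i, so the layer transit time is t_i = b_i·n_i / q:
  layer 1 (coarse sand): t_1 = 8.70 × 0.26 / 0.001476 = 1533 d
  layer 2 (weathered basalt): t_2 = 3.33 × 0.05 / 0.001476 = 112.8 d
  layer 3 (clean gravel): t_3 = 13.7 × 0.20 / 0.001476 = 1857 d
  layer 4 (sandy clay): t_4 = 7.38 × 0.09 / 0.001476 = 450.0 d
Total t = Σ t_i = 3952 days = 10.82 years.

10.8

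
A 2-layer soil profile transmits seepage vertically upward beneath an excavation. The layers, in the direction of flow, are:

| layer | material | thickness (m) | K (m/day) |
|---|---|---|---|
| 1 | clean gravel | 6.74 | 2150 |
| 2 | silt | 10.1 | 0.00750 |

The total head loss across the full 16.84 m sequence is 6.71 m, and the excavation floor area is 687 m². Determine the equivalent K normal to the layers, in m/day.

0.0125

Flow is perpendicular to layering, so the layers act in series and the equivalent K is the thickness-weighted harmonic mean.
Total thickness L = 6.74 + 10.1 = 16.84 m.
Σ(b_i/K_i) = 6.74/2150 + 10.1/0.00750 = 1347 d.
K_eq = L / Σ(b_i/K_i) = 16.84 / 1347 = 0.01250 m/day.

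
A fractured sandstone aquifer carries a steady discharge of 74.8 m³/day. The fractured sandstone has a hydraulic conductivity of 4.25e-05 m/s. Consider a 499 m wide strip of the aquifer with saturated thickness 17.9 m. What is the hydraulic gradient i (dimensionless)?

Convert K: 4.25e-05 m/s × 86400 = 3.672 m/day.
Cross-sectional area A = 499 × 17.9 = 8932 m².
From Q = K·A·i, i = Q / (K·A) = 74.8 / (3.672 × 8932) = 0.002281.

0.00228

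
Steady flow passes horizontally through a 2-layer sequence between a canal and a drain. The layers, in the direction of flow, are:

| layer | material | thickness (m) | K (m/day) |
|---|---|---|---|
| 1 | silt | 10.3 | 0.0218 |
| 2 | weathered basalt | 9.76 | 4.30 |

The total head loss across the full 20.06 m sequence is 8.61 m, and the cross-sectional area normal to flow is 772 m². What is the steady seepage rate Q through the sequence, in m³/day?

14.0

Flow is perpendicular to layering, so the layers act in series and the equivalent K is the thickness-weighted harmonic mean.
Total thickness L = 10.3 + 9.76 = 20.06 m.
Σ(b_i/K_i) = 10.3/0.0218 + 9.76/4.30 = 474.7 d.
K_eq = L / Σ(b_i/K_i) = 20.06 / 474.7 = 0.04225 m/day.
Q = K_eq · A · (Δh/L) = 0.04225 × 772 × (8.61/20.06) = 14.00 m³/day.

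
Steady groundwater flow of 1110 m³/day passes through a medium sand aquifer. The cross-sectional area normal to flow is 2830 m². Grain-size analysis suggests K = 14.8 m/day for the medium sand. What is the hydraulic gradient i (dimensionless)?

0.0265

From Q = K·A·i, i = Q / (K·A) = 1110 / (14.80 × 2830) = 0.02650.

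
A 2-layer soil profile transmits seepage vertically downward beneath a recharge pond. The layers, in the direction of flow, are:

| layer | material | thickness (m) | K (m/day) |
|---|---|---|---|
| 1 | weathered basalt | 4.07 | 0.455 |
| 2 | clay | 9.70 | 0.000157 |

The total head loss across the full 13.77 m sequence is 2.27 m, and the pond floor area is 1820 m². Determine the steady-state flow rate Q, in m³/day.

0.0669

Flow is perpendicular to layering, so the layers act in series and the equivalent K is the thickness-weighted harmonic mean.
Total thickness L = 4.07 + 9.70 = 13.77 m.
Σ(b_i/K_i) = 4.07/0.455 + 9.70/0.000157 = 61792 d.
K_eq = L / Σ(b_i/K_i) = 13.77 / 61792 = 0.0002228 m/day.
Q = K_eq · A · (Δh/L) = 0.0002228 × 1820 × (2.27/13.77) = 0.06686 m³/day.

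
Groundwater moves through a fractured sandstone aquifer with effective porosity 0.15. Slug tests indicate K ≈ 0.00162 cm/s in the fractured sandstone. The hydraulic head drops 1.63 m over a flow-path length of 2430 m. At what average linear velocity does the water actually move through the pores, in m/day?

0.00626

Convert K: 0.00162 cm/s × 864 = 1.400 m/day.
Hydraulic gradient i = Δh / L = 1.63 / 2430 = 0.0006708.
Darcy flux q = K · i = 1.400 × 0.0006708 = 0.0009389 m/day.
Seepage velocity v = q / n_e = 0.0009389 / 0.15 = 0.006259 m/day.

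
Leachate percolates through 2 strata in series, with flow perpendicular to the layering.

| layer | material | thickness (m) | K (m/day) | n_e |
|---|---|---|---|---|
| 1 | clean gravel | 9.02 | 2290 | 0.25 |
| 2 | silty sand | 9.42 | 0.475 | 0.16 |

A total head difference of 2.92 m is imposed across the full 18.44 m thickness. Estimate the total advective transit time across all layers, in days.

With flow normal to the layers, continuity requires the same specific discharge q through every layer.
Σ(b_i/K_i) = 9.02/2290 + 9.42/0.475 = 19.84 d.
q = Δh / Σ(b_i/K_i) = 2.92 / 19.84 = 0.1472 m/day.
In each layer the seepage velocity is v_i = q/n_i, so the layer transit time is t_i = b_i·n_i / q:
  layer 1 (clean gravel): t_1 = 9.02 × 0.25 / 0.1472 = 15.32 d
  layer 2 (silty sand): t_2 = 9.42 × 0.16 / 0.1472 = 10.24 d
Total t = Σ t_i = 25.56 days.

25.6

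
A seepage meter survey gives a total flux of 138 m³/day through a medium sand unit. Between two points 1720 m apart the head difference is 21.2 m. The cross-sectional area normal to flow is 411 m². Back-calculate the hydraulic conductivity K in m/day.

27.2

Hydraulic gradient i = Δh / L = 21.2 / 1720 = 0.01233.
From Q = K·A·i, K = Q / (A·i) = 138 / (411.0 × 0.01233) = 27.24 m/day.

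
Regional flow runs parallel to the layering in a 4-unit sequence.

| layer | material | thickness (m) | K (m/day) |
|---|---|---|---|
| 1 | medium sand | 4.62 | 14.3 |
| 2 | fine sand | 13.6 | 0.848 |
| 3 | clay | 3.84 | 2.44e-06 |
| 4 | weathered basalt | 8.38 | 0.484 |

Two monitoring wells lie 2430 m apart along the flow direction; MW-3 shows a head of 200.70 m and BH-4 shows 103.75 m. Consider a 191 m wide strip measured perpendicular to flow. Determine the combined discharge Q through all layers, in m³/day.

Flow is parallel to layering, so each bed carries its own Darcy discharge and the transmissivities add.
Σ(K_i·b_i) = 14.3×4.62 + 0.848×13.6 + 2.44e-06×3.84 + 0.484×8.38 = 81.65 m²/day.
Hydraulic gradient i = (200.70 − 103.75) / 2430 = 96.95 / 2430 = 0.03990.
Q = Σ(K_i·b_i) · W · i = 81.65 × 191 × 0.03990 = 622.2 m³/day.

622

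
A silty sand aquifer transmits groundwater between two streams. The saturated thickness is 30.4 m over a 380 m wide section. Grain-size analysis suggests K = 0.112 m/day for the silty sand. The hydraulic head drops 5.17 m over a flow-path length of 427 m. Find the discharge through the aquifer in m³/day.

Cross-sectional area A = 380 × 30.4 = 11552 m².
Hydraulic gradient i = Δh / L = 5.17 / 427 = 0.01211.
Darcy's law: Q = K · A · i = 0.1120 × 11552 × 0.01211 = 15.67 m³/day.

15.7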